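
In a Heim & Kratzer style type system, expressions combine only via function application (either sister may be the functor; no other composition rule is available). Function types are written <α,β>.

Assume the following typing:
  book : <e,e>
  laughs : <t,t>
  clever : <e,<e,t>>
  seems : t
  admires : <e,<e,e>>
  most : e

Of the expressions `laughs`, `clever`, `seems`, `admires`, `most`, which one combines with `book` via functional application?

laughs : <t,t> — does not combine with book.
clever : <e,<e,t>> — does not combine with book.
seems : t — does not combine with book.
admires : <e,<e,e>> — does not combine with book.
most — combines: book : <e,e> takes most : e as argument, giving e.

most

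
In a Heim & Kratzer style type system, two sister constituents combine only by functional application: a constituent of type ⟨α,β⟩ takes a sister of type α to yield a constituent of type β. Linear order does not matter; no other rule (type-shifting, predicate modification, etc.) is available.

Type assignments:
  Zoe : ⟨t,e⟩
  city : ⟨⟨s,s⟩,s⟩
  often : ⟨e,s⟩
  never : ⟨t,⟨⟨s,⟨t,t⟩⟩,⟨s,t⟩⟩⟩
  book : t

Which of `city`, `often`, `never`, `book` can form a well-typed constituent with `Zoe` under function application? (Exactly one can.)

book

city : ⟨⟨s,s⟩,s⟩ — neither side's domain matches the other.
often : ⟨e,s⟩ — neither side's domain matches the other.
never : ⟨t,⟨⟨s,⟨t,t⟩⟩,⟨s,t⟩⟩⟩ — neither side's domain matches the other.
book — combines: Zoe : ⟨t,e⟩ takes book : t as argument, giving e.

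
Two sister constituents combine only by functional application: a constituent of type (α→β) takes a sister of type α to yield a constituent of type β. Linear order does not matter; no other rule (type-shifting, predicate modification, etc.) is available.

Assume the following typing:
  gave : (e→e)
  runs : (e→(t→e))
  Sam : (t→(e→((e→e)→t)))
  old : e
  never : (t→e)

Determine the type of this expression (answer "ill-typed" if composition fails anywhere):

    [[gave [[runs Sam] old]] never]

ill-typed

At [runs Sam]: neither (e→(t→e)) nor (t→(e→((e→e)→t))) can take the other as argument; the node is ill-typed.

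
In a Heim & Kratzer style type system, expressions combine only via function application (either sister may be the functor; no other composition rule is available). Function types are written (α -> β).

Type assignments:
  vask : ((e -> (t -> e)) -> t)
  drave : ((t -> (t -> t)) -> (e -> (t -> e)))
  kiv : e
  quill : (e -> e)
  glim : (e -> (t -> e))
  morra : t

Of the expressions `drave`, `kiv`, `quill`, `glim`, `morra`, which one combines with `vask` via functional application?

drave : ((t -> (t -> t)) -> (e -> (t -> e))) — neither side's domain matches the other.
kiv : e — neither side's domain matches the other.
quill : (e -> e) — neither side's domain matches the other.
glim — combines: vask : ((e -> (t -> e)) -> t) takes glim : (e -> (t -> e)) as argument, giving t.
morra : t — neither side's domain matches the other.

glim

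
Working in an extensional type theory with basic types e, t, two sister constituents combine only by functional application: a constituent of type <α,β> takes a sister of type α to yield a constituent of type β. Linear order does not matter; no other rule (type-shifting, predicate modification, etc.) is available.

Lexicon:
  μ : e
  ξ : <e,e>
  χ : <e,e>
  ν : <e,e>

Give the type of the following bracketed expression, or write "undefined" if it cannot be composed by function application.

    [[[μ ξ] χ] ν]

e

[μ ξ]: ξ is <e,e>, μ is e; result e.
[[μ ξ] χ]: χ is <e,e>, [μ ξ] is e; result e.
[[[μ ξ] χ] ν]: ν is <e,e>, [[μ ξ] χ] is e; result e.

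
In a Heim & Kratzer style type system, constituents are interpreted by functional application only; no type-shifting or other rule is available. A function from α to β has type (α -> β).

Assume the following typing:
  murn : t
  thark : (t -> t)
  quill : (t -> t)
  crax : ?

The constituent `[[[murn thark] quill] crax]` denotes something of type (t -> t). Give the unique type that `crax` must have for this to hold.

(t -> (t -> t))

[[[murn thark] quill] crax] must have type (t -> t). The sister [[murn thark] quill] has type t; that is not a function onto (t -> t), so crax must be the functor, of type (t -> (t -> t)).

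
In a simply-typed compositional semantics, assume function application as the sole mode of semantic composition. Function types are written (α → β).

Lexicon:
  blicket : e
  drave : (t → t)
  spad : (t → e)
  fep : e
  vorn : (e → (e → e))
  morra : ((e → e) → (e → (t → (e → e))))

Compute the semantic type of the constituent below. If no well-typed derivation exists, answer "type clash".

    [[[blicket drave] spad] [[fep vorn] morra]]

[blicket drave]: e with (t → t) — neither is a function whose domain matches the other; composition fails here.

type clash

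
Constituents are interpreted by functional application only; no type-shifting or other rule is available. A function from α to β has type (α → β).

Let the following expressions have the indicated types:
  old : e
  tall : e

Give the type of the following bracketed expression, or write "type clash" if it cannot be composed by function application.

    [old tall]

At [old tall]: neither e nor e can take the other as argument; the node is ill-typed.

type clash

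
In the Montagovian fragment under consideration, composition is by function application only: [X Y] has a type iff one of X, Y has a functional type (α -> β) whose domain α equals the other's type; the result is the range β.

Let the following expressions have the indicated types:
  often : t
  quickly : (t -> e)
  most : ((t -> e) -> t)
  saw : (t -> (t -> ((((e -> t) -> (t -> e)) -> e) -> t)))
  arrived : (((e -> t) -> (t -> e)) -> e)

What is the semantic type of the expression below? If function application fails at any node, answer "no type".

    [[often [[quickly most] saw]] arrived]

t

[quickly most]: ((t -> e) -> t) applied to (t -> e) yields t.
[[quickly most] saw]: (t -> (t -> ((((e -> t) -> (t -> e)) -> e) -> t))) applied to t yields (t -> ((((e -> t) -> (t -> e)) -> e) -> t)).
[often [[quickly most] saw]]: (t -> ((((e -> t) -> (t -> e)) -> e) -> t)) applied to t yields ((((e -> t) -> (t -> e)) -> e) -> t).
[[often [[quickly most] saw]] arrived]: ((((e -> t) -> (t -> e)) -> e) -> t) applied to (((e -> t) -> (t -> e)) -> e) yields t.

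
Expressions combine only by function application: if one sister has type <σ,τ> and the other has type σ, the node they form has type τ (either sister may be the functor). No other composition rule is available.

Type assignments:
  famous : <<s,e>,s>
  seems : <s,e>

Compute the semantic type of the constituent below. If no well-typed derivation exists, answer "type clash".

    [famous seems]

s

[famous seems] — famous of type <<s,e>,s> combines with seems of type <s,e>: type s.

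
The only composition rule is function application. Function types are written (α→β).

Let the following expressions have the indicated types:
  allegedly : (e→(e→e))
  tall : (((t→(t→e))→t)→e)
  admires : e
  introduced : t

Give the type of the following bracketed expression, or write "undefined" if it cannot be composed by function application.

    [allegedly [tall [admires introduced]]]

At [admires introduced]: neither e nor t can take the other as argument; the node is ill-typed.

undefined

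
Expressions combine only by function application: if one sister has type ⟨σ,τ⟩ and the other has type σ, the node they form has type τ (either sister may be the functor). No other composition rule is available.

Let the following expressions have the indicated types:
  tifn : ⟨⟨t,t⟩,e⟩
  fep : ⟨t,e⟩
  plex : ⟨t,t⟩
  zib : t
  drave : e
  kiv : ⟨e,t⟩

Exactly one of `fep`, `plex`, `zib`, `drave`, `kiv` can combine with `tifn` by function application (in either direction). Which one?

fep : ⟨t,e⟩ — does not combine with tifn.
plex — combines: tifn : ⟨⟨t,t⟩,e⟩ takes plex : ⟨t,t⟩ as argument, giving e.
zib : t — does not combine with tifn.
drave : e — does not combine with tifn.
kiv : ⟨e,t⟩ — does not combine with tifn.

plex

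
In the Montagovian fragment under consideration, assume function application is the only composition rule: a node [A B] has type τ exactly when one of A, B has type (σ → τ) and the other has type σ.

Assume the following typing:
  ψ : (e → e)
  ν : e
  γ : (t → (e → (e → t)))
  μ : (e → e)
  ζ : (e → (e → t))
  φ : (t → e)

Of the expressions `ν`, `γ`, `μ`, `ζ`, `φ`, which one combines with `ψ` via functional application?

ν — combines: ψ : (e → e) takes ν : e as argument, giving e.
γ : (t → (e → (e → t))) — ψ needs e; γ needs t; neither fits.
μ : (e → e) — ψ needs e; μ needs e; neither fits.
ζ : (e → (e → t)) — ψ needs e; ζ needs e; neither fits.
φ : (t → e) — ψ needs e; φ needs t; neither fits.

ν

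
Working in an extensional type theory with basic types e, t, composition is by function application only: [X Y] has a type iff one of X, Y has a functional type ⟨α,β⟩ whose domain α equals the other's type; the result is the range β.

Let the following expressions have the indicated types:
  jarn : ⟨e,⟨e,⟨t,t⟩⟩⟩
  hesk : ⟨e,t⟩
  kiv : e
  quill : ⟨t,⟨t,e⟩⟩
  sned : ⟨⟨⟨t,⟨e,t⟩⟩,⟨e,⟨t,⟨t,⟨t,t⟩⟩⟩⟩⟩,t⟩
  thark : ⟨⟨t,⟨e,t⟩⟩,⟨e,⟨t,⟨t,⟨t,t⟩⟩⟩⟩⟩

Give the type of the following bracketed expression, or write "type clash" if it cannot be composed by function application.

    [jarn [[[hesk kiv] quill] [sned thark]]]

⟨e,⟨t,t⟩⟩

[hesk kiv]: ⟨e,t⟩ applied to e yields t.
[[hesk kiv] quill]: ⟨t,⟨t,e⟩⟩ applied to t yields ⟨t,e⟩.
[sned thark]: ⟨⟨⟨t,⟨e,t⟩⟩,⟨e,⟨t,⟨t,⟨t,t⟩⟩⟩⟩⟩,t⟩ applied to ⟨⟨t,⟨e,t⟩⟩,⟨e,⟨t,⟨t,⟨t,t⟩⟩⟩⟩⟩ yields t.
[[[hesk kiv] quill] [sned thark]]: ⟨t,e⟩ applied to t yields e.
[jarn [[[hesk kiv] quill] [sned thark]]]: ⟨e,⟨e,⟨t,t⟩⟩⟩ applied to e yields ⟨e,⟨t,t⟩⟩.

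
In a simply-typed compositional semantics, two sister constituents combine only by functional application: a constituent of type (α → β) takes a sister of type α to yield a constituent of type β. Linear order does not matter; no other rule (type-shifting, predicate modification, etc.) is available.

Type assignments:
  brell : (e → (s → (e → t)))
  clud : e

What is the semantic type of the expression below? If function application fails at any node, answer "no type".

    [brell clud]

[brell clud]: (e → (s → (e → t))) applied to e yields (s → (e → t)).

(s → (e → t))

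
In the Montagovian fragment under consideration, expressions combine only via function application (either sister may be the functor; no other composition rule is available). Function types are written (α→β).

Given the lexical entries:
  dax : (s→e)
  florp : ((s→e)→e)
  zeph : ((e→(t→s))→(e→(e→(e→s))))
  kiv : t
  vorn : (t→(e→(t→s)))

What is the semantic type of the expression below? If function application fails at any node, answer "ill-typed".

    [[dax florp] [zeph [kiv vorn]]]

(e→(e→s))

[dax florp] — florp of type ((s→e)→e) combines with dax of type (s→e): type e.
[kiv vorn] — vorn of type (t→(e→(t→s))) combines with kiv of type t: type (e→(t→s)).
[zeph [kiv vorn]] — zeph of type ((e→(t→s))→(e→(e→(e→s)))) combines with [kiv vorn] of type (e→(t→s)): type (e→(e→(e→s))).
[[dax florp] [zeph [kiv vorn]]] — [zeph [kiv vorn]] of type (e→(e→(e→s))) combines with [dax florp] of type e: type (e→(e→s)).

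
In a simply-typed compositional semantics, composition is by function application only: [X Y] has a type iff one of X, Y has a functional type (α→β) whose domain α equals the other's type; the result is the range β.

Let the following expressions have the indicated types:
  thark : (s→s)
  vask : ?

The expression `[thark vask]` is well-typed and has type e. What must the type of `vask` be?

((s→s)→e)

For [thark vask] to have type e with thark of type (s→s), vask must be the function: vask : ((s→s)→e).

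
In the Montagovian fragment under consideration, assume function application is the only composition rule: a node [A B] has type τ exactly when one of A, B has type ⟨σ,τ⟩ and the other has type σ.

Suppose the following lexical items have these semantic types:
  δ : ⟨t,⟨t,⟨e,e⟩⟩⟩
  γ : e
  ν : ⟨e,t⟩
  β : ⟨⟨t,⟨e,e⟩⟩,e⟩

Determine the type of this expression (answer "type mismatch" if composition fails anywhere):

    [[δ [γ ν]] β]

e

[γ ν]: functor ν : ⟨e,t⟩, argument γ : e; result t.
[δ [γ ν]]: functor δ : ⟨t,⟨t,⟨e,e⟩⟩⟩, argument [γ ν] : t; result ⟨t,⟨e,e⟩⟩.
[[δ [γ ν]] β]: functor β : ⟨⟨t,⟨e,e⟩⟩,e⟩, argument [δ [γ ν]] : ⟨t,⟨e,e⟩⟩; result e.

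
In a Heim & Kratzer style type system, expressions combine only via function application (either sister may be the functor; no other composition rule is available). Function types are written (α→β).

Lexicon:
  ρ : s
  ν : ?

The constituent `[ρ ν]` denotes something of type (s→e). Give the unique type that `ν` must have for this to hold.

At [ρ ν] (required: (s→e)): ρ is s, which is not a function with range (s→e); hence ν is the functor — type (s→(s→e)).

(s→(s→e))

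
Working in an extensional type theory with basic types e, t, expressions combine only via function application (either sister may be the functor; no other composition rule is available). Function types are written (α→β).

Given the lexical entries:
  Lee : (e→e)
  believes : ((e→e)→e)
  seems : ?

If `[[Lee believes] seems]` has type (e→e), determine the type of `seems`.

[[Lee believes] seems] must have type (e→e). The sister [Lee believes] has type e; that is not a function onto (e→e), so seems must be the functor, of type (e→(e→e)).

(e→(e→e))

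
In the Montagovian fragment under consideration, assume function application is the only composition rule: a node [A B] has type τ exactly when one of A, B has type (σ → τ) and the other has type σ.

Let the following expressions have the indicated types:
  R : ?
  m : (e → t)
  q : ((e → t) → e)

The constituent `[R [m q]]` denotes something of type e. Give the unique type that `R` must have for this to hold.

(e → e)

[R [m q]] is required to be e. [m q] : e cannot yield e as functor, so R : (e → e).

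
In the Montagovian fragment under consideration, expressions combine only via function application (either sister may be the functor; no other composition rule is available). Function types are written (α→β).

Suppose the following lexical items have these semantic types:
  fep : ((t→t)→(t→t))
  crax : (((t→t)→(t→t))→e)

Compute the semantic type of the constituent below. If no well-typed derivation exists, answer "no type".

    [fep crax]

e

[fep crax]: functor crax : (((t→t)→(t→t))→e), argument fep : ((t→t)→(t→t)); result e.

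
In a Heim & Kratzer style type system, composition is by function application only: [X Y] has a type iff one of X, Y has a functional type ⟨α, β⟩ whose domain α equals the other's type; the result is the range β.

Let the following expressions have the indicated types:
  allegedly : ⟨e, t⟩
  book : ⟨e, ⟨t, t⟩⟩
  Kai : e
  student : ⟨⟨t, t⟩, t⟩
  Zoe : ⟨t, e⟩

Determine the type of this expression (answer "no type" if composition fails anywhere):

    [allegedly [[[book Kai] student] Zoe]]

t

At [book Kai], book : ⟨e, ⟨t, t⟩⟩ takes Kai : e, giving ⟨t, t⟩.
At [[book Kai] student], student : ⟨⟨t, t⟩, t⟩ takes [book Kai] : ⟨t, t⟩, giving t.
At [[[book Kai] student] Zoe], Zoe : ⟨t, e⟩ takes [[book Kai] student] : t, giving e.
At [allegedly [[[book Kai] student] Zoe]], allegedly : ⟨e, t⟩ takes [[[book Kai] student] Zoe] : e, giving t.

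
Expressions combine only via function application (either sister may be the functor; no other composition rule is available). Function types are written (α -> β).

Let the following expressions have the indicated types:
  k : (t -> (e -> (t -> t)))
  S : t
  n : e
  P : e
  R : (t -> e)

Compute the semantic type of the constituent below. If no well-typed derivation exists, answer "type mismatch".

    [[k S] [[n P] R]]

type mismatch

[k S]: (t -> (e -> (t -> t))) applied to t yields (e -> (t -> t)).
[n P]: e and e cannot combine by function application — type clash.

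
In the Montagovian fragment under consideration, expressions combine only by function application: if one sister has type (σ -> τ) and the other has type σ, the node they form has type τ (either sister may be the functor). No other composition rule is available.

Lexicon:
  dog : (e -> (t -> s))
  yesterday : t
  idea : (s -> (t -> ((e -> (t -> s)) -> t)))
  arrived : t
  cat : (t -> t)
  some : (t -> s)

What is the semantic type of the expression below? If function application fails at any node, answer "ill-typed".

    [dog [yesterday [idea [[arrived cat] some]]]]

t

At [arrived cat], cat : (t -> t) takes arrived : t, giving t.
At [[arrived cat] some], some : (t -> s) takes [arrived cat] : t, giving s.
At [idea [[arrived cat] some]], idea : (s -> (t -> ((e -> (t -> s)) -> t))) takes [[arrived cat] some] : s, giving (t -> ((e -> (t -> s)) -> t)).
At [yesterday [idea [[arrived cat] some]]], [idea [[arrived cat] some]] : (t -> ((e -> (t -> s)) -> t)) takes yesterday : t, giving ((e -> (t -> s)) -> t).
At [dog [yesterday [idea [[arrived cat] some]]]], [yesterday [idea [[arrived cat] some]]] : ((e -> (t -> s)) -> t) takes dog : (e -> (t -> s)), giving t.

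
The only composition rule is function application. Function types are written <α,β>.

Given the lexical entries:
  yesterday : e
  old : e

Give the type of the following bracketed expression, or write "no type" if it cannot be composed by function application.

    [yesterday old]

At [yesterday old]: neither e nor e can take the other as argument; the node is ill-typed.

no type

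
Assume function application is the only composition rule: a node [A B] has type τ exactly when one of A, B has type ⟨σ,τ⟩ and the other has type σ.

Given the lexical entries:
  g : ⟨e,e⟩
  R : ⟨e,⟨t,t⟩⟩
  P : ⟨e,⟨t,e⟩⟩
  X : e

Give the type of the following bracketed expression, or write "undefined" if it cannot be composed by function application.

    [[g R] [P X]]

[g R]: ⟨e,e⟩ and ⟨e,⟨t,t⟩⟩ cannot combine by function application — type clash.

undefined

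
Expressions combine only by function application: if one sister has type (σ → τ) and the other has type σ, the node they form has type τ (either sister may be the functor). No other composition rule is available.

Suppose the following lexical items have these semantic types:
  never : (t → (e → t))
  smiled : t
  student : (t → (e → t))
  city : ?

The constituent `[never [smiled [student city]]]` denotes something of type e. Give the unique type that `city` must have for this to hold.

[never [smiled [student city]]] must have type e. The sister never has type (t → (e → t)); that is not a function onto e, so [smiled [student city]] must be the functor, of type ((t → (e → t)) → e).
[smiled [student city]] must have type ((t → (e → t)) → e). The sister smiled has type t; that is not a function onto ((t → (e → t)) → e), so [student city] must be the functor, of type (t → ((t → (e → t)) → e)).
[student city] must have type (t → ((t → (e → t)) → e)). The sister student has type (t → (e → t)); that is not a function onto (t → ((t → (e → t)) → e)), so city must be the functor, of type ((t → (e → t)) → (t → ((t → (e → t)) → e))).

((t → (e → t)) → (t → ((t → (e → t)) → e)))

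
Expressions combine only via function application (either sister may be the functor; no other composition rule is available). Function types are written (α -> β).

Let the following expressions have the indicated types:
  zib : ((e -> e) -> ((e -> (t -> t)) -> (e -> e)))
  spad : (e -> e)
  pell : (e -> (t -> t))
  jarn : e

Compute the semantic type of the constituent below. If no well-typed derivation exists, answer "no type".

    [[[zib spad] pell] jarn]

[zib spad]: functor zib : ((e -> e) -> ((e -> (t -> t)) -> (e -> e))), argument spad : (e -> e); result ((e -> (t -> t)) -> (e -> e)).
[[zib spad] pell]: functor [zib spad] : ((e -> (t -> t)) -> (e -> e)), argument pell : (e -> (t -> t)); result (e -> e).
[[[zib spad] pell] jarn]: functor [[zib spad] pell] : (e -> e), argument jarn : e; result e.

e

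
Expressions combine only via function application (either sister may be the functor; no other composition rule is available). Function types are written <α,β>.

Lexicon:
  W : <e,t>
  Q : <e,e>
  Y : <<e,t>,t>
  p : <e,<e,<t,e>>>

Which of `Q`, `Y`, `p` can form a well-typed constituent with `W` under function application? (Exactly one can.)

Q : <e,e> — does not combine with W.
Y — combines: Y : <<e,t>,t> takes W : <e,t> as argument, giving t.
p : <e,<e,<t,e>>> — does not combine with W.

Y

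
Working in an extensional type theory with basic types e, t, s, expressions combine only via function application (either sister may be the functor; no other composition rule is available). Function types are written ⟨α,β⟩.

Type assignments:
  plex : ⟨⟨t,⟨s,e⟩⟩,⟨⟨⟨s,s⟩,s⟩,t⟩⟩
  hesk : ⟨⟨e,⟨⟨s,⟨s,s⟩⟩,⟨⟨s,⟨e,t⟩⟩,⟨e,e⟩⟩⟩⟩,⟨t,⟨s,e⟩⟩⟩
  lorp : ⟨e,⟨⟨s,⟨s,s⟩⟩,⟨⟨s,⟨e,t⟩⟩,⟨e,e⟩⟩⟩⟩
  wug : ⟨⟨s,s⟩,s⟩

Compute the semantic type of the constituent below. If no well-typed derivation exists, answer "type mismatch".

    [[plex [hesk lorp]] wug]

t

[hesk lorp]: functor hesk : ⟨⟨e,⟨⟨s,⟨s,s⟩⟩,⟨⟨s,⟨e,t⟩⟩,⟨e,e⟩⟩⟩⟩,⟨t,⟨s,e⟩⟩⟩, argument lorp : ⟨e,⟨⟨s,⟨s,s⟩⟩,⟨⟨s,⟨e,t⟩⟩,⟨e,e⟩⟩⟩⟩; result ⟨t,⟨s,e⟩⟩.
[plex [hesk lorp]]: functor plex : ⟨⟨t,⟨s,e⟩⟩,⟨⟨⟨s,s⟩,s⟩,t⟩⟩, argument [hesk lorp] : ⟨t,⟨s,e⟩⟩; result ⟨⟨⟨s,s⟩,s⟩,t⟩.
[[plex [hesk lorp]] wug]: functor [plex [hesk lorp]] : ⟨⟨⟨s,s⟩,s⟩,t⟩, argument wug : ⟨⟨s,s⟩,s⟩; result t.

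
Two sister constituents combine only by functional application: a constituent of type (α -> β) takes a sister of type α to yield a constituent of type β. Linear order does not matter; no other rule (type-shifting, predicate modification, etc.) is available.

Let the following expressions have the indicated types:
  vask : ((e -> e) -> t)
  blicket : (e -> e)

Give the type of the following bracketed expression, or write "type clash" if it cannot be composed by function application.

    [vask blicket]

[vask blicket]: vask is ((e -> e) -> t), blicket is (e -> e); result t.

t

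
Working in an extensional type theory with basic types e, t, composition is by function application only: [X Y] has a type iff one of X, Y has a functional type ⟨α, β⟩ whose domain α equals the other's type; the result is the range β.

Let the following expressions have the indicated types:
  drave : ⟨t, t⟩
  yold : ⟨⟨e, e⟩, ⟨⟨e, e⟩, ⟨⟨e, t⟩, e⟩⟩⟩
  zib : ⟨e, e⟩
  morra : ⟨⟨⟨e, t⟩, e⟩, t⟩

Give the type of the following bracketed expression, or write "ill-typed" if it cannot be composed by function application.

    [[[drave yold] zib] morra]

ill-typed

[drave yold]: ⟨t, t⟩ and ⟨⟨e, e⟩, ⟨⟨e, e⟩, ⟨⟨e, t⟩, e⟩⟩⟩ cannot combine by function application — type clash.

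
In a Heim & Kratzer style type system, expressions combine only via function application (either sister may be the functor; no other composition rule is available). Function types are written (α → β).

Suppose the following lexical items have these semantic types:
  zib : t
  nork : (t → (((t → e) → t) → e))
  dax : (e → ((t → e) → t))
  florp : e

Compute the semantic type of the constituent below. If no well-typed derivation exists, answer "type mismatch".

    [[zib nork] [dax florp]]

e

[zib nork]: nork is (t → (((t → e) → t) → e)), zib is t; result (((t → e) → t) → e).
[dax florp]: dax is (e → ((t → e) → t)), florp is e; result ((t → e) → t).
[[zib nork] [dax florp]]: [zib nork] is (((t → e) → t) → e), [dax florp] is ((t → e) → t); result e.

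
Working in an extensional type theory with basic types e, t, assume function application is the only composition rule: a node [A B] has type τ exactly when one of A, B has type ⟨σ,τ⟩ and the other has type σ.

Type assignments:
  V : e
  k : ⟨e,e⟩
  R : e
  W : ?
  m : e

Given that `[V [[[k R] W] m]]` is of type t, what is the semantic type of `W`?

For [V [[[k R] W] m]] to have type t with V of type e, [[[k R] W] m] must be the function: [[[k R] W] m] : ⟨e,t⟩.
For [[[k R] W] m] to have type ⟨e,t⟩ with m of type e, [[k R] W] must be the function: [[k R] W] : ⟨e,⟨e,t⟩⟩.
For [[k R] W] to have type ⟨e,⟨e,t⟩⟩ with [k R] of type e, W must be the function: W : ⟨e,⟨e,⟨e,t⟩⟩⟩.

⟨e,⟨e,⟨e,t⟩⟩⟩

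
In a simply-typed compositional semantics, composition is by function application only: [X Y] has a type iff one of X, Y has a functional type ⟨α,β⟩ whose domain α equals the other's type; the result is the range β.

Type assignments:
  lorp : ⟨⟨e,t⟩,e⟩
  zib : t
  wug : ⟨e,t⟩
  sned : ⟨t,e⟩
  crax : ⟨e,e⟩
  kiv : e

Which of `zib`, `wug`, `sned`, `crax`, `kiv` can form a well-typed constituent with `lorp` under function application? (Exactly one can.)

zib : t — lorp needs ⟨e,t⟩; zib needs nothing (atomic); neither fits.
wug — combines: lorp : ⟨⟨e,t⟩,e⟩ takes wug : ⟨e,t⟩ as argument, giving e.
sned : ⟨t,e⟩ — lorp needs ⟨e,t⟩; sned needs t; neither fits.
crax : ⟨e,e⟩ — lorp needs ⟨e,t⟩; crax needs e; neither fits.
kiv : e — lorp needs ⟨e,t⟩; kiv needs nothing (atomic); neither fits.

wug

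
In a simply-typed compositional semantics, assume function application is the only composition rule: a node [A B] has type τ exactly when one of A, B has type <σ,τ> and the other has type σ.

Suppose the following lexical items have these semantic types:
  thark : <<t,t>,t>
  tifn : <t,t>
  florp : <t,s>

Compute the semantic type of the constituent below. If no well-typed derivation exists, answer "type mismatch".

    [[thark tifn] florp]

s

At [thark tifn], thark : <<t,t>,t> takes tifn : <t,t>, giving t.
At [[thark tifn] florp], florp : <t,s> takes [thark tifn] : t, giving s.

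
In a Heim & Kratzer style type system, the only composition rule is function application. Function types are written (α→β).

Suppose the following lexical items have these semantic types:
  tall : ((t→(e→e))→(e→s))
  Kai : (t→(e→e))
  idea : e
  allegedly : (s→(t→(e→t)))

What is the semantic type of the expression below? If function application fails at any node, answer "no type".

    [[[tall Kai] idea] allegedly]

[tall Kai]: functor tall : ((t→(e→e))→(e→s)), argument Kai : (t→(e→e)); result (e→s).
[[tall Kai] idea]: functor [tall Kai] : (e→s), argument idea : e; result s.
[[[tall Kai] idea] allegedly]: functor allegedly : (s→(t→(e→t))), argument [[tall Kai] idea] : s; result (t→(e→t)).

(t→(e→t))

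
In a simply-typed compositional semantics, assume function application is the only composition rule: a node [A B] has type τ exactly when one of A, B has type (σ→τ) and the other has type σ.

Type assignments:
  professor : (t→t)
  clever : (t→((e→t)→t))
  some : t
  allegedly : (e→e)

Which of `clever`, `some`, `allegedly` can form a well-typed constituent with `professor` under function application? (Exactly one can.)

clever : (t→((e→t)→t)) — neither side's domain matches the other.
some — combines: professor : (t→t) takes some : t as argument, giving t.
allegedly : (e→e) — neither side's domain matches the other.

some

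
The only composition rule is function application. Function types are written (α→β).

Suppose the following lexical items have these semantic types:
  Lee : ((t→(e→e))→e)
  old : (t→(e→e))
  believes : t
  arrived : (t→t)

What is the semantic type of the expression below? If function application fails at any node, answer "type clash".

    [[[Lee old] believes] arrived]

type clash

[Lee old]: ((t→(e→e))→e) applied to (t→(e→e)) yields e.
At [[Lee old] believes]: neither e nor t can take the other as argument; the node is ill-typed.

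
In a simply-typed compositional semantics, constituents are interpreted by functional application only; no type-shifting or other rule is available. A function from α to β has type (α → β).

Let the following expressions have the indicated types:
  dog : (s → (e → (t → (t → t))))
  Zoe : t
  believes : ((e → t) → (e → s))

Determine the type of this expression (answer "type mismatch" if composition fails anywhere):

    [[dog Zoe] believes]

type mismatch

At [dog Zoe]: neither (s → (e → (t → (t → t)))) nor t can take the other as argument; the node is ill-typed.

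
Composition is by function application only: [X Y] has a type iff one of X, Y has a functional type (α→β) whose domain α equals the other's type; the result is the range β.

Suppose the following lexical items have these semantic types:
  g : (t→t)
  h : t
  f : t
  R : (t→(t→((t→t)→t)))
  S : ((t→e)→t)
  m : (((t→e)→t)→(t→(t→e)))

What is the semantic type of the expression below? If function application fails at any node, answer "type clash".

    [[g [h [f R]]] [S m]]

(t→e)

[f R]: (t→(t→((t→t)→t))) applied to t yields (t→((t→t)→t)).
[h [f R]]: (t→((t→t)→t)) applied to t yields ((t→t)→t).
[g [h [f R]]]: ((t→t)→t) applied to (t→t) yields t.
[S m]: (((t→e)→t)→(t→(t→e))) applied to ((t→e)→t) yields (t→(t→e)).
[[g [h [f R]]] [S m]]: (t→(t→e)) applied to t yields (t→e).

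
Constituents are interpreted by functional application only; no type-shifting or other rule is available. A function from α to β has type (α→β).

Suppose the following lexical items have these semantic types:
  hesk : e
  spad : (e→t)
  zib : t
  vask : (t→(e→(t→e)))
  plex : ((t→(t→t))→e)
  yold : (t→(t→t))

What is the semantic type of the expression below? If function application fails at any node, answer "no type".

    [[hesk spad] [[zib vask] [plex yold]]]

At [hesk spad], spad : (e→t) takes hesk : e, giving t.
At [zib vask], vask : (t→(e→(t→e))) takes zib : t, giving (e→(t→e)).
At [plex yold], plex : ((t→(t→t))→e) takes yold : (t→(t→t)), giving e.
At [[zib vask] [plex yold]], [zib vask] : (e→(t→e)) takes [plex yold] : e, giving (t→e).
At [[hesk spad] [[zib vask] [plex yold]]], [[zib vask] [plex yold]] : (t→e) takes [hesk spad] : t, giving e.

e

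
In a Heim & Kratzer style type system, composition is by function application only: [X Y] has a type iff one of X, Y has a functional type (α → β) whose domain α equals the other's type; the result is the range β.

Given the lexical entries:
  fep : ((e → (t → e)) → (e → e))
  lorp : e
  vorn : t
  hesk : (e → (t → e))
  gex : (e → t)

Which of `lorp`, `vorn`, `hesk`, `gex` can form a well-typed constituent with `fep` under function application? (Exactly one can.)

hesk

lorp : e — no; fep wants (e → (t → e)), and lorp wants nothing (atomic).
vorn : t — no; fep wants (e → (t → e)), and vorn wants nothing (atomic).
hesk — combines: fep : ((e → (t → e)) → (e → e)) takes hesk : (e → (t → e)) as argument, giving (e → e).
gex : (e → t) — no; fep wants (e → (t → e)), and gex wants e.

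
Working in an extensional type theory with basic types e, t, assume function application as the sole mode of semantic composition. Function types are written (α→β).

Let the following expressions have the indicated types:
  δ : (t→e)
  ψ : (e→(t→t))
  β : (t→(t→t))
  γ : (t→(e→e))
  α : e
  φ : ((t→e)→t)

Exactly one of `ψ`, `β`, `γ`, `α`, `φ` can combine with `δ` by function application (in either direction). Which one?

φ

ψ : (e→(t→t)) — does not combine with δ.
β : (t→(t→t)) — does not combine with δ.
γ : (t→(e→e)) — does not combine with δ.
α : e — does not combine with δ.
φ — combines: φ : ((t→e)→t) takes δ : (t→e) as argument, giving t.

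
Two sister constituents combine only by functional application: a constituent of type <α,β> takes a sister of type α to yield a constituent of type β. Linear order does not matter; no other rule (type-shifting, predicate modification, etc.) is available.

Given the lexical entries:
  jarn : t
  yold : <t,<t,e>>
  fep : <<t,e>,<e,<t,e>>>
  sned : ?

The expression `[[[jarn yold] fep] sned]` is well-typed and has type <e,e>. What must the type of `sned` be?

<<e,<t,e>>,<e,e>>

[[[jarn yold] fep] sned] must have type <e,e>. The sister [[jarn yold] fep] has type <e,<t,e>>; that is not a function onto <e,e>, so sned must be the functor, of type <<e,<t,e>>,<e,e>>.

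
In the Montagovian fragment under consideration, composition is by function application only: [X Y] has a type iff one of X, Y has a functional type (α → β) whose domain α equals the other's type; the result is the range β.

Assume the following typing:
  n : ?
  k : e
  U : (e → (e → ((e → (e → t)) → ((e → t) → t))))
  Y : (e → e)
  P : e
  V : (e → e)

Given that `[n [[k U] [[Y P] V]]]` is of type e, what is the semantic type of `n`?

(((e → (e → t)) → ((e → t) → t)) → e)

[n [[k U] [[Y P] V]]] is required to be e. [[k U] [[Y P] V]] : ((e → (e → t)) → ((e → t) → t)) cannot yield e as functor, so n : (((e → (e → t)) → ((e → t) → t)) → e).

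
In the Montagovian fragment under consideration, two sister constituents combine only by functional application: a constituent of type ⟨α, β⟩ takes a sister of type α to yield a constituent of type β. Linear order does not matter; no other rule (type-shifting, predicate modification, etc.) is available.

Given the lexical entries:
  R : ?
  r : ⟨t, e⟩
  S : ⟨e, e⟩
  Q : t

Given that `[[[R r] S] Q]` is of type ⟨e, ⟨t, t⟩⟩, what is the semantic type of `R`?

⟨⟨t, e⟩, ⟨⟨e, e⟩, ⟨t, ⟨e, ⟨t, t⟩⟩⟩⟩⟩

For [[[R r] S] Q] to have type ⟨e, ⟨t, t⟩⟩ with Q of type t, [[R r] S] must be the function: [[R r] S] : ⟨t, ⟨e, ⟨t, t⟩⟩⟩.
For [[R r] S] to have type ⟨t, ⟨e, ⟨t, t⟩⟩⟩ with S of type ⟨e, e⟩, [R r] must be the function: [R r] : ⟨⟨e, e⟩, ⟨t, ⟨e, ⟨t, t⟩⟩⟩⟩.
For [R r] to have type ⟨⟨e, e⟩, ⟨t, ⟨e, ⟨t, t⟩⟩⟩⟩ with r of type ⟨t, e⟩, R must be the function: R : ⟨⟨t, e⟩, ⟨⟨e, e⟩, ⟨t, ⟨e, ⟨t, t⟩⟩⟩⟩⟩.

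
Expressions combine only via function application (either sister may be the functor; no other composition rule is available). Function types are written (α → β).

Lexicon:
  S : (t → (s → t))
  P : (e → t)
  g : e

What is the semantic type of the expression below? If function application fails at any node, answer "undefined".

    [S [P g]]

(s → t)

[P g] — P of type (e → t) combines with g of type e: type t.
[S [P g]] — S of type (t → (s → t)) combines with [P g] of type t: type (s → t).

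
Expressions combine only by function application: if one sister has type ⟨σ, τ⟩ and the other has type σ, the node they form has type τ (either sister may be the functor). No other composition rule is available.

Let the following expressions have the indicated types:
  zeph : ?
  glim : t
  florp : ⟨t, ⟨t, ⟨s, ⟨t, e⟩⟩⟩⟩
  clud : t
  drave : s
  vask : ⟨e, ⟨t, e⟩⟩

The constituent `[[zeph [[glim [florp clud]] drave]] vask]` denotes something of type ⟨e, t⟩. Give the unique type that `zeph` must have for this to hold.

⟨⟨t, e⟩, ⟨⟨e, ⟨t, e⟩⟩, ⟨e, t⟩⟩⟩

At [[zeph [[glim [florp clud]] drave]] vask] (required: ⟨e, t⟩): vask is ⟨e, ⟨t, e⟩⟩, which is not a function with range ⟨e, t⟩; hence [zeph [[glim [florp clud]] drave]] is the functor — type ⟨⟨e, ⟨t, e⟩⟩, ⟨e, t⟩⟩.
At [zeph [[glim [florp clud]] drave]] (required: ⟨⟨e, ⟨t, e⟩⟩, ⟨e, t⟩⟩): [[glim [florp clud]] drave] is ⟨t, e⟩, which is not a function with range ⟨⟨e, ⟨t, e⟩⟩, ⟨e, t⟩⟩; hence zeph is the functor — type ⟨⟨t, e⟩, ⟨⟨e, ⟨t, e⟩⟩, ⟨e, t⟩⟩⟩.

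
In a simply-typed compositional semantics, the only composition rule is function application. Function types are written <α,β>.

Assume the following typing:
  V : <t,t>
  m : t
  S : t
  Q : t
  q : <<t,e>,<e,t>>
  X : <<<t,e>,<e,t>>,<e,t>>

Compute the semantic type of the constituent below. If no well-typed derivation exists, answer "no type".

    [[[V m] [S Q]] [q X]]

no type

[V m] — V of type <t,t> combines with m of type t: type t.
[S Q]: t and t cannot combine by function application — type clash.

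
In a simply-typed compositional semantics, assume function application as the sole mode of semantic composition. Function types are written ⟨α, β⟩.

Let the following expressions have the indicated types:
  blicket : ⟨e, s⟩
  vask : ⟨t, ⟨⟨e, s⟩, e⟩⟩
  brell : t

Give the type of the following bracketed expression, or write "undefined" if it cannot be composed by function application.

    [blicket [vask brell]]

e

[vask brell]: functor vask : ⟨t, ⟨⟨e, s⟩, e⟩⟩, argument brell : t; result ⟨⟨e, s⟩, e⟩.
[blicket [vask brell]]: functor [vask brell] : ⟨⟨e, s⟩, e⟩, argument blicket : ⟨e, s⟩; result e.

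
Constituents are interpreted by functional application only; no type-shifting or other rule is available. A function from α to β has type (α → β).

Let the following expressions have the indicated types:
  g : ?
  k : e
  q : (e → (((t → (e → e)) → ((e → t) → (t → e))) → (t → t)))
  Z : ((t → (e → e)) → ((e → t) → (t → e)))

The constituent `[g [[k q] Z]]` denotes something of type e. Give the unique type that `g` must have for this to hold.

((t → t) → e)

[g [[k q] Z]] must have type e. The sister [[k q] Z] has type (t → t); that is not a function onto e, so g must be the functor, of type ((t → t) → e).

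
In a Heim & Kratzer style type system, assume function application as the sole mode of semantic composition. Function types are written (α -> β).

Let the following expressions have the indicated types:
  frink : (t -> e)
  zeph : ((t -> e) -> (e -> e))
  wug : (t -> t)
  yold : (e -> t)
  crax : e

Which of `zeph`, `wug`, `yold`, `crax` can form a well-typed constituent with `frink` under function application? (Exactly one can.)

zeph — combines: zeph : ((t -> e) -> (e -> e)) takes frink : (t -> e) as argument, giving (e -> e).
wug : (t -> t) — frink needs t; wug needs t; neither fits.
yold : (e -> t) — frink needs t; yold needs e; neither fits.
crax : e — frink needs t; crax needs nothing (atomic); neither fits.

zeph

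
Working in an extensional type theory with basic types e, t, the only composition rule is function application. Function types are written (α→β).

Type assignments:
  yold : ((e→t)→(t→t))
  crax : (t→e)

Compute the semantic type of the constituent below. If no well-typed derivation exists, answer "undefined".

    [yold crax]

At [yold crax]: neither ((e→t)→(t→t)) nor (t→e) can take the other as argument; the node is ill-typed.

undefined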